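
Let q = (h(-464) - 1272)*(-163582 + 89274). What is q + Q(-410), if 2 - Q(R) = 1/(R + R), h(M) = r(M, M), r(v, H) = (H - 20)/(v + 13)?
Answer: 77440826921/820 ≈ 9.4440e+7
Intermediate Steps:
r(v, H) = (-20 + H)/(13 + v)
h(M) = (-20 + M)/(13 + M)
q = 3872041264/41 (q = ((-20 - 464)/(13 - 464) - 1272)*(-163582 + 89274) = (-484/(-451) - 1272)*(-74308) = (-1/451*(-484) - 1272)*(-74308) = (44/41 - 1272)*(-74308) = -52108/41*(-74308) = 3872041264/41 ≈ 9.4440e+7)
Q(R) = 2 - 1/(2*R) (Q(R) = 2 - 1/(R + R) = 2 - 1/(2*R))
q + Q(-410) = 3872041264/41 + (2 - ½/(-410)) = 3872041264/41 + (2 - ½*(-1/410)) = 3872041264/41 + (2 + 1/820) = 3872041264/41 + 1641/820 = 77440826921/820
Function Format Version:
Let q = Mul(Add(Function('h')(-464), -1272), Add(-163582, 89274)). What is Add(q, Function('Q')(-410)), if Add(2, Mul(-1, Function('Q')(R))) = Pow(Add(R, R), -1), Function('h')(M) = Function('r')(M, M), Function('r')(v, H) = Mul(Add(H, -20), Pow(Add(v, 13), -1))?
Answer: Rational(77440826921, 820) ≈ 9.4440e+7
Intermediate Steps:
Function('r')(v, H) = Mul(Pow(Add(13, v), -1), Add(-20, H)) (Function('r')(v, H) = Mul(Add(-20, H), Pow(Add(13, v), -1)) = Mul(Pow(Add(13, v), -1), Add(-20, H)))
Function('h')(M) = Mul(Pow(Add(13, M), -1), Add(-20, M))
q = Rational(3872041264, 41) (q = Mul(Add(Mul(Pow(Add(13, -464), -1), Add(-20, -464)), -1272), Add(-163582, 89274)) = Mul(Add(Mul(Pow(-451, -1), -484), -1272), -74308) = Mul(Add(Mul(Rational(-1, 451), -484), -1272), -74308) = Mul(Add(Rational(44, 41), -1272), -74308) = Mul(Rational(-52108, 41), -74308) = Rational(3872041264, 41) ≈ 9.4440e+7)
Function('Q')(R) = Add(2, Mul(Rational(-1, 2), Pow(R, -1))) (Function('Q')(R) = Add(2, Mul(-1, Pow(Add(R, R), -1))) = Add(2, Mul(-1, Pow(Mul(2, R), -1))) = Add(2, Mul(-1, Mul(Rational(1, 2), Pow(R, -1)))) = Add(2, Mul(Rational(-1, 2), Pow(R, -1))))
Add(q, Function('Q')(-410)) = Add(Rational(3872041264, 41), Add(2, Mul(Rational(-1, 2), Pow(-410, -1)))) = Add(Rational(3872041264, 41), Add(2, Mul(Rational(-1, 2), Rational(-1, 410)))) = Add(Rational(3872041264, 41), Add(2, Rational(1, 820))) = Add(Rational(3872041264, 41), Rational(1641, 820)) = Rational(77440826921, 820)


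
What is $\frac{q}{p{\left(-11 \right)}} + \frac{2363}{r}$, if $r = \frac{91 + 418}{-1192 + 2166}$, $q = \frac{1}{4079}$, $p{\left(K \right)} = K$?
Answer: $\frac{103268784869}{22838321} \approx 4521.7$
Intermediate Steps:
$q = \frac{1}{4079} \approx 0.00024516$
$r = \frac{509}{974} \approx 0.52259$
$\frac{q}{p{\left(-11 \right)}} + \frac{2363}{r} = \frac{1}{4079 \left(-11\right)} + \frac{2363}{\frac{509}{974}} = \frac{1}{4079} \left(- \frac{1}{11}\right) + 2363 \cdot \frac{974}{509} = - \frac{1}{44869} + \frac{2301562}{509} = \frac{103268784869}{22838321}$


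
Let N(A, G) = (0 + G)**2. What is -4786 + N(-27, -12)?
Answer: -4642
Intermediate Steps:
N(A, G) = G**2
-4786 + N(-27, -12) = -4786 + (-12)**2 = -4786 + 144 = -4642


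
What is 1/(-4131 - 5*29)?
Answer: -1/4276 ≈ -0.00023386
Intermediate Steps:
1/(-4131 - 5*29) = 1/(-4131 - 145) = 1/(-4276) = -1/4276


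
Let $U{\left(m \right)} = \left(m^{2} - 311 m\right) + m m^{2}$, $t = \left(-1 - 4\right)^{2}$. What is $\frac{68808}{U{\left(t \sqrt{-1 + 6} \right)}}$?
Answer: $- \frac{68808}{7915471} + \frac{193625712 \sqrt{5}}{989433875} \approx 0.42889$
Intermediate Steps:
$t = 25$ ($t = \left(-5\right)^{2} = 25$)
$U{\left(m \right)} = m^{2} + m^{3} - 311 m$ ($U{\left(m \right)} = \left(m^{2} - 311 m\right) + m^{3} = m^{2} + m^{3} - 311 m$)
$\frac{68808}{U{\left(t \sqrt{-1 + 6} \right)}} = \frac{68808}{25 \sqrt{-1 + 6} \left(-311 + 25 \sqrt{-1 + 6} + \left(25 \sqrt{-1 + 6}\right)^{2}\right)} = \frac{68808}{25 \sqrt{5} \left(-311 + 25 \sqrt{5} + \left(25 \sqrt{5}\right)^{2}\right)} = \frac{68808}{25 \sqrt{5} \left(-311 + 25 \sqrt{5} + 3125\right)} = \frac{68808}{25 \sqrt{5} \left(2814 + 25 \sqrt{5}\right)} = 68808 \frac{\sqrt{5}}{125 \left(2814 + 25 \sqrt{5}\right)} = \frac{68808 \sqrt{5}}{125 \left(2814 + 25 \sqrt{5}\right)}$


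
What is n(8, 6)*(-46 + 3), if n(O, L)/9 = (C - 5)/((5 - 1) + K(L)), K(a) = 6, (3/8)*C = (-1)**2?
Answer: 903/10 ≈ 90.300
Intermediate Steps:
C = 8/3 (C = (8/3)*(-1)**2 = (8/3)*1 = 8/3 ≈ 2.6667)
n(O, L) = -21/10 (n(O, L) = 9*((8/3 - 5)/((5 - 1) + 6)) = 9*(-7/(3*(4 + 6))) = 9*(-7/3/10) = 9*(-7/3*1/10) = 9*(-7/30) = -21/10)
n(8, 6)*(-46 + 3) = -21*(-46 + 3)/10 = -21/10*(-43) = 903/10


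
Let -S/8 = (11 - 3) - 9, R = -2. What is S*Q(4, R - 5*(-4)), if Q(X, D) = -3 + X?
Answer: 8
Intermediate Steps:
S = 8 (S = -8*((11 - 3) - 9) = -8*(8 - 9) = -8*(-1) = 8)
S*Q(4, R - 5*(-4)) = 8*(-3 + 4) = 8*1 = 8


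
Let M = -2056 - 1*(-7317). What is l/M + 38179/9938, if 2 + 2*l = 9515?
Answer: 124064908/26141909 ≈ 4.7458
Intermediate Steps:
l = 9513/2 (l = -1 + (½)*9515 = -1 + 9515/2 = 9513/2 ≈ 4756.5)
M = 5261 (M = -2056 + 7317 = 5261)
l/M + 38179/9938 = (9513/2)/5261 + 38179/9938 = (9513/2)*(1/5261) + 38179*(1/9938) = 9513/10522 + 38179/9938 = 124064908/26141909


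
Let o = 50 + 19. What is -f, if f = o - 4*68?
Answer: 203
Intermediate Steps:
o = 69
f = -203 (f = 69 - 4*68 = 69 - 272 = -203)
-f = -1*(-203) = 203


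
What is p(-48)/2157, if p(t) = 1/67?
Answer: 1/144519 ≈ 6.9195e-6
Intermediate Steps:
p(t) = 1/67
p(-48)/2157 = (1/67)/2157 = (1/67)*(1/2157) = 1/144519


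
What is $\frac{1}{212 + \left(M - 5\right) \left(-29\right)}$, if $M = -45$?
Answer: $\frac{1}{1662} \approx 0.00060168$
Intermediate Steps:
$\frac{1}{212 + \left(M - 5\right) \left(-29\right)} = \frac{1}{212 + \left(-45 - 5\right) \left(-29\right)} = \frac{1}{212 - -1450} = \frac{1}{212 + 1450} = \frac{1}{1662}$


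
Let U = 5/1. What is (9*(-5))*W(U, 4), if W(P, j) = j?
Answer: -180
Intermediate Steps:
U = 5 (U = 5*1 = 5)
(9*(-5))*W(U, 4) = (9*(-5))*4 = -45*4 = -180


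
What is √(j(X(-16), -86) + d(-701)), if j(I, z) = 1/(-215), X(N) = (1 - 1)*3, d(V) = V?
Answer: 2*I*√8100985/215 ≈ 26.477*I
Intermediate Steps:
X(N) = 0 (X(N) = 0*3 = 0)
j(I, z) = -1/215
√(j(X(-16), -86) + d(-701)) = √(-1/215 - 701) = √(-150716/215) = 2*I*√8100985/215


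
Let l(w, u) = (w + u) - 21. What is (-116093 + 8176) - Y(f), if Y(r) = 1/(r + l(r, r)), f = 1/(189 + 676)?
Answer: -1959987689/18162 ≈ -1.0792e+5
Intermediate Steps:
l(w, u) = -21 + u + w (l(w, u) = (u + w) - 21 = -21 + u + w)
f = 1/865 ≈ 0.0011561
Y(r) = 1/(-21 + 3*r) (Y(r) = 1/(r + (-21 + r + r)) = 1/(r + (-21 + 2*r)) = 1/(-21 + 3*r))
(-116093 + 8176) - Y(f) = (-116093 + 8176) - 1/(3*(-7 + 1/865)) = -107917 - 1/(3*(-6054/865)) = -107917 - (-865)/(3*6054) = -107917 - 1*(-865/18162) = -107917 + 865/18162 = -1959987689/18162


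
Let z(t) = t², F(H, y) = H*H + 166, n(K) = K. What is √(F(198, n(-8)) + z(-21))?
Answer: √39811 ≈ 199.53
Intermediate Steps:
F(H, y) = 166 + H² (F(H, y) = H² + 166 = 166 + H²)
√(F(198, n(-8)) + z(-21)) = √((166 + 198²) + (-21)²) = √((166 + 39204) + 441) = √(39370 + 441) = √39811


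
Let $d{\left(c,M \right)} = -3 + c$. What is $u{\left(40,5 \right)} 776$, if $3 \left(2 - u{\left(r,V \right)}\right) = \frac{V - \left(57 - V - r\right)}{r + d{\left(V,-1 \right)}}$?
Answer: $\frac{14356}{9} \approx 1595.1$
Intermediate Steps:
$u{\left(r,V \right)} = 2 - \frac{-57 + r + 2 V}{3 \left(-3 + V + r\right)}$ ($u{\left(r,V \right)} = 2 - \frac{\left(V - \left(57 - V - r\right)\right) \frac{1}{r + \left(-3 + V\right)}}{3} = 2 - \frac{\left(V - \left(57 - V - r\right)\right) \frac{1}{-3 + V + r}}{3} = 2 - \frac{\left(V + \left(-57 + V + r\right)\right) \frac{1}{-3 + V + r}}{3} = 2 - \frac{\left(-57 + r + 2 V\right) \frac{1}{-3 + V + r}}{3} = 2 - \frac{\frac{1}{-3 + V + r} \left(-57 + r + 2 V\right)}{3} = 2 - \frac{-57 + r + 2 V}{3 \left(-3 + V + r\right)}$)
$u{\left(40,5 \right)} 776 = \frac{39 + 4 \cdot 5 + 5 \cdot 40}{3 \left(-3 + 5 + 40\right)} 776 = \frac{39 + 20 + 200}{3 \cdot 42} \cdot 776 = \frac{1}{3} \cdot \frac{1}{42} \cdot 259 \cdot 776 = \frac{37}{18} \cdot 776 = \frac{14356}{9}$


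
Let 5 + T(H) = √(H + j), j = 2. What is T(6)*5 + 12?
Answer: -13 + 10*√2 ≈ 1.1421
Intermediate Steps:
T(H) = -5 + √(2 + H) (T(H) = -5 + √(H + 2) = -5 + √(2 + H))
T(6)*5 + 12 = (-5 + √(2 + 6))*5 + 12 = (-5 + √8)*5 + 12 = (-5 + 2*√2)*5 + 12 = (-25 + 10*√2) + 12 = -13 + 10*√2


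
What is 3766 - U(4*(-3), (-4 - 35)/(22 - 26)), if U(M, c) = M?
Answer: 3778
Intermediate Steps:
3766 - U(4*(-3), (-4 - 35)/(22 - 26)) = 3766 - 4*(-3) = 3766 - 1*(-12) = 3766 + 12 = 3778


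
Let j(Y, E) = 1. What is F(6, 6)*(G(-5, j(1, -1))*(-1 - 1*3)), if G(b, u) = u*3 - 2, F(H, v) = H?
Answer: -24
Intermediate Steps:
G(b, u) = -2 + 3*u (G(b, u) = 3*u - 2 = -2 + 3*u)
F(6, 6)*(G(-5, j(1, -1))*(-1 - 1*3)) = 6*((-2 + 3*1)*(-1 - 1*3)) = 6*((-2 + 3)*(-1 - 3)) = 6*(1*(-4)) = 6*(-4) = -24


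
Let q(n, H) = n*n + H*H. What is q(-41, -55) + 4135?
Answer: 8841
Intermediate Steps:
q(n, H) = H² + n² (q(n, H) = n² + H² = H² + n²)
q(-41, -55) + 4135 = ((-55)² + (-41)²) + 4135 = (3025 + 1681) + 4135 = 4706 + 4135 = 8841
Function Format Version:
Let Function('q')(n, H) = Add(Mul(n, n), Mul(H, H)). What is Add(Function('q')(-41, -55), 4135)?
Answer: 8841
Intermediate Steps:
Function('q')(n, H) = Add(Pow(H, 2), Pow(n, 2)) (Function('q')(n, H) = Add(Pow(n, 2), Pow(H, 2)) = Add(Pow(H, 2), Pow(n, 2)))
Add(Function('q')(-41, -55), 4135) = Add(Add(Pow(-55, 2), Pow(-41, 2)), 4135) = Add(Add(3025, 1681), 4135) = Add(4706, 4135) = 8841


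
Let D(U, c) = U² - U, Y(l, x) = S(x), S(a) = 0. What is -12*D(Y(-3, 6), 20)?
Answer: 0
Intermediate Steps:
Y(l, x) = 0
-12*D(Y(-3, 6), 20) = -0*(-1 + 0) = -0*(-1) = -12*0 = 0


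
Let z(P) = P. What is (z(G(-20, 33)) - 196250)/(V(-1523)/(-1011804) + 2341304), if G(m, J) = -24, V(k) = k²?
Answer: -15276216792/182226033299 ≈ -0.083831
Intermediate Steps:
(z(G(-20, 33)) - 196250)/(V(-1523)/(-1011804) + 2341304) = (-24 - 196250)/((-1523)²/(-1011804) + 2341304) = -196274/(2319529*(-1/1011804) + 2341304) = -196274/(-2319529/1011804 + 2341304) = -196274/2368938432887/1011804 = -196274*1011804/2368938432887 = -15276216792/182226033299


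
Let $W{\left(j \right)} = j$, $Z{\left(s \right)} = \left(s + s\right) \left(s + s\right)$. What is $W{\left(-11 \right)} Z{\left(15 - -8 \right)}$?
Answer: $-23276$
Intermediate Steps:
$Z{\left(s \right)} = 4 s^{2}$ ($Z{\left(s \right)} = 2 s 2 s = 4 s^{2}$)
$W{\left(-11 \right)} Z{\left(15 - -8 \right)} = - 11 \cdot 4 \left(15 - -8\right)^{2} = - 11 \cdot 4 \left(15 + 8\right)^{2} = - 11 \cdot 4 \cdot 23^{2} = - 11 \cdot 4 \cdot 529 = \left(-11\right) 2116 = -23276$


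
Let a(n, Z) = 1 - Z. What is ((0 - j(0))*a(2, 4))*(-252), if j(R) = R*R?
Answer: 0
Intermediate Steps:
j(R) = R**2
((0 - j(0))*a(2, 4))*(-252) = ((0 - 1*0**2)*(1 - 1*4))*(-252) = ((0 - 1*0)*(1 - 4))*(-252) = ((0 + 0)*(-3))*(-252) = (0*(-3))*(-252) = 0*(-252) = 0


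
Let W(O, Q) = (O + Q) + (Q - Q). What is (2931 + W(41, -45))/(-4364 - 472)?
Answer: -2927/4836 ≈ -0.60525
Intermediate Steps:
W(O, Q) = O + Q (W(O, Q) = (O + Q) + 0 = O + Q)
(2931 + W(41, -45))/(-4364 - 472) = (2931 + (41 - 45))/(-4364 - 472) = (2931 - 4)/(-4836) = 2927*(-1/4836) = -2927/4836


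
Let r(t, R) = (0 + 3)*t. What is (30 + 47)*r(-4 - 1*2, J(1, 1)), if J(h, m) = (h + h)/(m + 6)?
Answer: -1386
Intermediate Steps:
J(h, m) = 2*h/(6 + m) (J(h, m) = (2*h)/(6 + m) = 2*h/(6 + m))
r(t, R) = 3*t
(30 + 47)*r(-4 - 1*2, J(1, 1)) = (30 + 47)*(3*(-4 - 1*2)) = 77*(3*(-4 - 2)) = 77*(3*(-6)) = 77*(-18) = -1386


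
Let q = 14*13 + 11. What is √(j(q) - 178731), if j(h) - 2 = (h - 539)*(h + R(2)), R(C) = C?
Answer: I*√246199 ≈ 496.18*I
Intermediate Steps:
q = 193 (q = 182 + 11 = 193)
j(h) = 2 + (-539 + h)*(2 + h) (j(h) = 2 + (h - 539)*(h + 2) = 2 + (-539 + h)*(2 + h))
√(j(q) - 178731) = √((-1076 + 193² - 537*193) - 178731) = √((-1076 + 37249 - 103641) - 178731) = √(-67468 - 178731) = √(-246199) = I*√246199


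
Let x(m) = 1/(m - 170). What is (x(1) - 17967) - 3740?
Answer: -3668484/169 ≈ -21707.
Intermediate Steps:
x(m) = 1/(-170 + m)
(x(1) - 17967) - 3740 = (1/(-170 + 1) - 17967) - 3740 = (1/(-169) - 17967) - 3740 = (-1/169 - 17967) - 3740 = -3036424/169 - 3740 = -3668484/169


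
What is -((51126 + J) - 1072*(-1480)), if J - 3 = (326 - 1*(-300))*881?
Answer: -2189195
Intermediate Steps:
J = 551509 (J = 3 + (326 - 1*(-300))*881 = 3 + (326 + 300)*881 = 3 + 626*881 = 3 + 551506 = 551509)
-((51126 + J) - 1072*(-1480)) = -((51126 + 551509) - 1072*(-1480)) = -(602635 + 1586560) = -1*2189195 = -2189195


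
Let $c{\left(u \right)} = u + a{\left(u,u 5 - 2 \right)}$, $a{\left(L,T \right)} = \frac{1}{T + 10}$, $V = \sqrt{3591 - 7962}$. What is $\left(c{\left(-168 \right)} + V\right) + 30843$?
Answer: $\frac{25521599}{832} + i \sqrt{4371} \approx 30675.0 + 66.114 i$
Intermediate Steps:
$V = i \sqrt{4371}$ ($V = \sqrt{-4371} = i \sqrt{4371} \approx 66.114 i$)
$a{\left(L,T \right)} = \frac{1}{10 + T}$
$c{\left(u \right)} = u + \frac{1}{8 + 5 u}$ ($c{\left(u \right)} = u + \frac{1}{10 + \left(u 5 - 2\right)} = u + \frac{1}{10 + \left(5 u - 2\right)} = u + \frac{1}{10 + \left(-2 + 5 u\right)} = u + \frac{1}{8 + 5 u}$)
$\left(c{\left(-168 \right)} + V\right) + 30843 = \left(\frac{1 - 168 \left(8 + 5 \left(-168\right)\right)}{8 + 5 \left(-168\right)} + i \sqrt{4371}\right) + 30843 = \left(\frac{1 - 168 \left(8 - 840\right)}{8 - 840} + i \sqrt{4371}\right) + 30843 = \left(\frac{1 - -139776}{-832} + i \sqrt{4371}\right) + 30843 = \left(- \frac{1 + 139776}{832} + i \sqrt{4371}\right) + 30843 = \left(\left(- \frac{1}{832}\right) 139777 + i \sqrt{4371}\right) + 30843 = \left(- \frac{139777}{832} + i \sqrt{4371}\right) + 30843 = \frac{25521599}{832} + i \sqrt{4371}$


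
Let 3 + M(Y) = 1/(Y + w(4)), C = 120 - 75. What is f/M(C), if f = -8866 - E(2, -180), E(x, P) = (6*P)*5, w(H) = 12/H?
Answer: 166368/143 ≈ 1163.4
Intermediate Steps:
C = 45
E(x, P) = 30*P
f = -3466 (f = -8866 - 30*(-180) = -8866 - 1*(-5400) = -8866 + 5400 = -3466)
M(Y) = -3 + 1/(3 + Y) (M(Y) = -3 + 1/(Y + 12/4) = -3 + 1/(Y + 12*(¼)) = -3 + 1/(Y + 3) = -3 + 1/(3 + Y))
f/M(C) = -3466*(3 + 45)/(-8 - 3*45) = -3466*48/(-8 - 135) = -3466/((1/48)*(-143)) = -3466/(-143/48) = -3466*(-48/143) = 166368/143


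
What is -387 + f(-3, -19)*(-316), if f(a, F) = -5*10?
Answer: 15413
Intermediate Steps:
f(a, F) = -50
-387 + f(-3, -19)*(-316) = -387 - 50*(-316) = -387 + 15800 = 15413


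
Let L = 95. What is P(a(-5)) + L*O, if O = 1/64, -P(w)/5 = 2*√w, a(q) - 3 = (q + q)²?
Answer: 95/64 - 10*√103 ≈ -100.00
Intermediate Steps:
a(q) = 3 + 4*q² (a(q) = 3 + (q + q)² = 3 + (2*q)² = 3 + 4*q²)
P(w) = -10*√w
O = 1/64 ≈ 0.015625
P(a(-5)) + L*O = -10*√(3 + 4*(-5)²) + 95*(1/64) = -10*√(3 + 4*25) + 95/64 = -10*√(3 + 100) + 95/64 = -10*√103 + 95/64 = 95/64 - 10*√103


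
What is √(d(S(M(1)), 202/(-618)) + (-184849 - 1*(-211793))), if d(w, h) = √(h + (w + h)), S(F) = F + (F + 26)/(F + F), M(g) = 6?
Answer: √(2572640064 + 618*√191271)/309 ≈ 164.15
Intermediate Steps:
S(F) = F + (26 + F)/(2*F) (S(F) = F + (26 + F)/((2*F)) = F + (26 + F)*(1/(2*F)) = F + (26 + F)/(2*F))
d(w, h) = √(w + 2*h) (d(w, h) = √(h + (h + w)) = √(w + 2*h))
√(d(S(M(1)), 202/(-618)) + (-184849 - 1*(-211793))) = √(√((½ + 6 + 13/6) + 2*(202/(-618))) + (-184849 - 1*(-211793))) = √(√((½ + 6 + 13*(⅙)) + 2*(202*(-1/618))) + (-184849 + 211793)) = √(√((½ + 6 + 13/6) + 2*(-101/309)) + 26944) = √(√(26/3 - 202/309) + 26944) = √(√(2476/309) + 26944) = √(2*√191271/309 + 26944) = √(26944 + 2*√191271/309)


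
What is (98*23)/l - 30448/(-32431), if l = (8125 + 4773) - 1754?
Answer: 29457999/25815076 ≈ 1.1411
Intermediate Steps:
l = 11144 (l = 12898 - 1754 = 11144)
(98*23)/l - 30448/(-32431) = (98*23)/11144 - 30448/(-32431) = 2254*(1/11144) - 30448*(-1/32431) = 161/796 + 30448/32431 = 29457999/25815076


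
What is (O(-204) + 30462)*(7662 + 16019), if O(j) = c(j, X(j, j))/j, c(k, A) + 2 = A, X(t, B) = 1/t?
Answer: 1765915852393/2448 ≈ 7.2137e+8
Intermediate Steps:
c(k, A) = -2 + A
O(j) = (-2 + 1/j)/j
(O(-204) + 30462)*(7662 + 16019) = ((1 - 2*(-204))/(-204)**2 + 30462)*(7662 + 16019) = ((1 + 408)/41616 + 30462)*23681 = ((1/41616)*409 + 30462)*23681 = (409/41616 + 30462)*23681 = (1267707001/41616)*23681 = 1765915852393/2448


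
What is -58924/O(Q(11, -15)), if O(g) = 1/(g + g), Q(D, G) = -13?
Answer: 1532024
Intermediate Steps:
O(g) = 1/(2*g)
-58924/O(Q(11, -15)) = -58924/((½)/(-13)) = -58924/((½)*(-1/13)) = -58924/(-1/26) = -58924*(-26) = 1532024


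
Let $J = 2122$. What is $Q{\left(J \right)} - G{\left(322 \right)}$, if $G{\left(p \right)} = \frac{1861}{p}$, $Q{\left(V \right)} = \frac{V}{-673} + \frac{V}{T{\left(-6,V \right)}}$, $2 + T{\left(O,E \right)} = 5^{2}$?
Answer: $\frac{18057747}{216706} \approx 83.328$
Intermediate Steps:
$T{\left(O,E \right)} = 23$ ($T{\left(O,E \right)} = -2 + 5^{2} = -2 + 25 = 23$)
$Q{\left(V \right)} = \frac{650 V}{15479}$ ($Q{\left(V \right)} = \frac{V}{-673} + \frac{V}{23} = V \left(- \frac{1}{673}\right) + V \frac{1}{23} = - \frac{V}{673} + \frac{V}{23} = \frac{650 V}{15479}$)
$Q{\left(J \right)} - G{\left(322 \right)} = \frac{650}{15479} \cdot 2122 - \frac{1861}{322} = \frac{1379300}{15479} - 1861 \cdot \frac{1}{322} = \frac{1379300}{15479} - \frac{1861}{322} = \frac{18057747}{216706}$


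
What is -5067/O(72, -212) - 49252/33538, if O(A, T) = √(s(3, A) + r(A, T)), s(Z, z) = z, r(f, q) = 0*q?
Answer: -24626/16769 - 1689*√2/4 ≈ -598.62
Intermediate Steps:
r(f, q) = 0
O(A, T) = √A (O(A, T) = √(A + 0) = √A)
-5067/O(72, -212) - 49252/33538 = -5067*√2/12 - 49252/33538 = -5067*√2/12 - 49252*1/33538 = -1689*√2/4 - 24626/16769 = -24626/16769 - 1689*√2/4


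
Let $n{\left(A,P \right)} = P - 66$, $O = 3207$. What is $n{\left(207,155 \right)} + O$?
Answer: $3296$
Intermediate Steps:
$n{\left(A,P \right)} = -66 + P$ ($n{\left(A,P \right)} = P - 66 = -66 + P$)
$n{\left(207,155 \right)} + O = \left(-66 + 155\right) + 3207 = 89 + 3207 = 3296$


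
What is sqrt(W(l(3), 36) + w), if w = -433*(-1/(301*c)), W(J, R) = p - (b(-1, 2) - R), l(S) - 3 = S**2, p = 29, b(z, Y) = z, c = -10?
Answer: sqrt(596663270)/3010 ≈ 8.1152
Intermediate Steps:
l(S) = 3 + S**2
W(J, R) = 30 + R (W(J, R) = 29 - (-1 - R) = 29 + (1 + R) = 30 + R)
w = -433/3010 (w = -433/((-301*(-10))) = -433/3010 ≈ -0.14385)
sqrt(W(l(3), 36) + w) = sqrt((30 + 36) - 433/3010) = sqrt(66 - 433/3010) = sqrt(198227/3010) = sqrt(596663270)/3010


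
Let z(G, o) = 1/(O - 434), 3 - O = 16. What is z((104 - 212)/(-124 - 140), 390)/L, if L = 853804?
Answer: -1/381650388 ≈ -2.6202e-9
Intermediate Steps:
O = -13 (O = 3 - 1*16 = 3 - 16 = -13)
z(G, o) = -1/447 (z(G, o) = 1/(-13 - 434) = 1/(-447) = -1/447)
z((104 - 212)/(-124 - 140), 390)/L = -1/447/853804 = -1/447*1/853804 = -1/381650388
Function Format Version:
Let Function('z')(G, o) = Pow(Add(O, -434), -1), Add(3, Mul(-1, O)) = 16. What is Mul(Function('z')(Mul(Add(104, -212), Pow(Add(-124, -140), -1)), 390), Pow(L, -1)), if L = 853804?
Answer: Rational(-1, 381650388) ≈ -2.6202e-9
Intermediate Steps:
O = -13 (O = Add(3, Mul(-1, 16)) = Add(3, -16) = -13)
Function('z')(G, o) = Rational(-1, 447) (Function('z')(G, o) = Pow(Add(-13, -434), -1) = Pow(-447, -1) = Rational(-1, 447))
Mul(Function('z')(Mul(Add(104, -212), Pow(Add(-124, -140), -1)), 390), Pow(L, -1)) = Mul(Rational(-1, 447), Pow(853804, -1)) = Mul(Rational(-1, 447), Rational(1, 853804)) = Rational(-1, 381650388)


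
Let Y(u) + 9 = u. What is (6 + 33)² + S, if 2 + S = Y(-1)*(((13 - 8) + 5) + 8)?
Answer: 1339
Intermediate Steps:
Y(u) = -9 + u
S = -182 (S = -2 + (-9 - 1)*(((13 - 8) + 5) + 8) = -2 - 10*((5 + 5) + 8) = -2 - 10*(10 + 8) = -2 - 10*18 = -2 - 180 = -182)
(6 + 33)² + S = (6 + 33)² - 182 = 39² - 182 = 1521 - 182 = 1339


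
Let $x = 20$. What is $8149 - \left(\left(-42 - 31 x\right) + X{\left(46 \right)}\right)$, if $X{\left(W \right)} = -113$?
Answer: $8924$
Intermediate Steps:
$8149 - \left(\left(-42 - 31 x\right) + X{\left(46 \right)}\right) = 8149 - \left(\left(-42 - 620\right) - 113\right) = 8149 - \left(-662 - 113\right) = 8149 - -775 = 8149 + 775 = 8924$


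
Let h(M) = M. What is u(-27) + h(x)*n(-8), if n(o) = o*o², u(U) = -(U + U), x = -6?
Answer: 3126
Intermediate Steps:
u(U) = -2*U
n(o) = o³
u(-27) + h(x)*n(-8) = -2*(-27) - 6*(-8)³ = 54 - 6*(-512) = 54 + 3072 = 3126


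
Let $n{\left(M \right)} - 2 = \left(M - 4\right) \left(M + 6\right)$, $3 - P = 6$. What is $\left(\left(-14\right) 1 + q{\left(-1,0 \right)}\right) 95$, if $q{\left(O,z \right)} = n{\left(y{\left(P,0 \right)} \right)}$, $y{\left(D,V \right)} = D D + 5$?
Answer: $17860$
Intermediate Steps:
$P = -3$ ($P = 3 - 6 = -3$)
$y{\left(D,V \right)} = 5 + D^{2}$ ($y{\left(D,V \right)} = D^{2} + 5 = 5 + D^{2}$)
$n{\left(M \right)} = 2 + \left(-4 + M\right) \left(6 + M\right)$ ($n{\left(M \right)} = 2 + \left(M - 4\right) \left(M + 6\right) = 2 + \left(-4 + M\right) \left(6 + M\right)$)
$q{\left(O,z \right)} = 202$ ($q{\left(O,z \right)} = -22 + \left(5 + \left(-3\right)^{2}\right)^{2} + 2 \left(5 + \left(-3\right)^{2}\right) = -22 + \left(5 + 9\right)^{2} + 2 \left(5 + 9\right) = -22 + 14^{2} + 2 \cdot 14 = -22 + 196 + 28 = 202$)
$\left(\left(-14\right) 1 + q{\left(-1,0 \right)}\right) 95 = \left(\left(-14\right) 1 + 202\right) 95 = \left(-14 + 202\right) 95 = 188 \cdot 95 = 17860$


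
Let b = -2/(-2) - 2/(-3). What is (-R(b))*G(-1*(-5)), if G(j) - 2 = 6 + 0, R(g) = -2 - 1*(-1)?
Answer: 8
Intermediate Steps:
b = 5/3 (b = -2*(-1/2) - 2*(-1/3) = 1 + 2/3 = 5/3 ≈ 1.6667)
R(g) = -1 (R(g) = -2 + 1 = -1)
G(j) = 8 (G(j) = 2 + (6 + 0) = 2 + 6 = 8)
(-R(b))*G(-1*(-5)) = -1*(-1)*8 = 1*8 = 8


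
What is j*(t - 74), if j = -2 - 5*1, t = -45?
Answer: 833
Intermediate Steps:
j = -7 (j = -2 - 5 = -7)
j*(t - 74) = -7*(-45 - 74) = -7*(-119) = 833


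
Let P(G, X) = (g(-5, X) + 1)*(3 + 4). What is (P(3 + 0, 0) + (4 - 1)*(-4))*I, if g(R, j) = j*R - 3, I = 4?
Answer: -104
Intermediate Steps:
g(R, j) = -3 + R*j (g(R, j) = R*j - 3 = -3 + R*j)
P(G, X) = -14 - 35*X (P(G, X) = ((-3 - 5*X) + 1)*(3 + 4) = (-2 - 5*X)*7 = -14 - 35*X)
(P(3 + 0, 0) + (4 - 1)*(-4))*I = ((-14 - 35*0) + (4 - 1)*(-4))*4 = ((-14 + 0) + 3*(-4))*4 = (-14 - 12)*4 = -26*4 = -104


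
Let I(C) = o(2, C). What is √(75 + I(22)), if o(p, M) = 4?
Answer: √79 ≈ 8.8882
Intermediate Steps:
I(C) = 4
√(75 + I(22)) = √(75 + 4) = √79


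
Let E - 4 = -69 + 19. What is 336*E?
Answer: -15456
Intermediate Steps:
E = -46 (E = 4 + (-69 + 19) = 4 - 50 = -46)
336*E = 336*(-46) = -15456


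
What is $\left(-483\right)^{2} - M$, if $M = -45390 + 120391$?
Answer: $158288$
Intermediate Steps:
$M = 75001$
$\left(-483\right)^{2} - M = \left(-483\right)^{2} - 75001 = 233289 - 75001 = 158288$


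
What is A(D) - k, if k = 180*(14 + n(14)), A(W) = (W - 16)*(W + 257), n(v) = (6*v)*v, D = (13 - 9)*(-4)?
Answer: -221912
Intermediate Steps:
D = -16 (D = 4*(-4) = -16)
n(v) = 6*v**2
A(W) = (-16 + W)*(257 + W)
k = 214200 (k = 180*(14 + 6*14**2) = 180*(14 + 6*196) = 180*(14 + 1176) = 180*1190 = 214200)
A(D) - k = (-4112 + (-16)**2 + 241*(-16)) - 1*214200 = (-4112 + 256 - 3856) - 214200 = -7712 - 214200 = -221912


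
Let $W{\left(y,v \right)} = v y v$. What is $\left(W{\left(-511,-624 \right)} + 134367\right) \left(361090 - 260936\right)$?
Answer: $-19914297762426$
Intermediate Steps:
$W{\left(y,v \right)} = y v^{2}$
$\left(W{\left(-511,-624 \right)} + 134367\right) \left(361090 - 260936\right) = \left(- 511 \left(-624\right)^{2} + 134367\right) \left(361090 - 260936\right) = \left(\left(-511\right) 389376 + 134367\right) 100154 = \left(-198971136 + 134367\right) 100154 = \left(-198836769\right) 100154 = -19914297762426$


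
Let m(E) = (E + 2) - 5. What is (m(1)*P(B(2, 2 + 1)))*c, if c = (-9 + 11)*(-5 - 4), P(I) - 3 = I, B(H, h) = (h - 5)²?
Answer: 252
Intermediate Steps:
B(H, h) = (-5 + h)²
m(E) = -3 + E (m(E) = (2 + E) - 5 = -3 + E)
P(I) = 3 + I
c = -18 (c = 2*(-9) = -18)
(m(1)*P(B(2, 2 + 1)))*c = ((-3 + 1)*(3 + (-5 + (2 + 1))²))*(-18) = -2*(3 + (-5 + 3)²)*(-18) = -2*(3 + (-2)²)*(-18) = -2*(3 + 4)*(-18) = -2*7*(-18) = -14*(-18) = 252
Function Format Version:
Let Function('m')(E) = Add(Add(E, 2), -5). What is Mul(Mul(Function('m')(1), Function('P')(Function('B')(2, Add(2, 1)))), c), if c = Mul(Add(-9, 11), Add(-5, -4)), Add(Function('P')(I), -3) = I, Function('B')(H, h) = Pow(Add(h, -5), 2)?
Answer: 252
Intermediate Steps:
Function('B')(H, h) = Pow(Add(-5, h), 2)
Function('m')(E) = Add(-3, E) (Function('m')(E) = Add(Add(2, E), -5) = Add(-3, E))
Function('P')(I) = Add(3, I)
c = -18 (c = Mul(2, -9) = -18)
Mul(Mul(Function('m')(1), Function('P')(Function('B')(2, Add(2, 1)))), c) = Mul(Mul(Add(-3, 1), Add(3, Pow(Add(-5, Add(2, 1)), 2))), -18) = Mul(Mul(-2, Add(3, Pow(Add(-5, 3), 2))), -18) = Mul(Mul(-2, Add(3, Pow(-2, 2))), -18) = Mul(Mul(-2, Add(3, 4)), -18) = Mul(Mul(-2, 7), -18) = Mul(-14, -18) = 252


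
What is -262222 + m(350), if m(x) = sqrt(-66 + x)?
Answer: -262222 + 2*sqrt(71) ≈ -2.6221e+5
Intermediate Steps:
-262222 + m(350) = -262222 + sqrt(-66 + 350) = -262222 + sqrt(284) = -262222 + 2*sqrt(71)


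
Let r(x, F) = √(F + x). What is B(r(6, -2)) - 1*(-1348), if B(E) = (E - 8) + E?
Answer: 1344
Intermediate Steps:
B(E) = -8 + 2*E (B(E) = (-8 + E) + E = -8 + 2*E)
B(r(6, -2)) - 1*(-1348) = (-8 + 2*√(-2 + 6)) - 1*(-1348) = (-8 + 2*√4) + 1348 = (-8 + 2*2) + 1348 = (-8 + 4) + 1348 = -4 + 1348 = 1344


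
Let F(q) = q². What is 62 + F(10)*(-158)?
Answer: -15738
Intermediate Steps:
62 + F(10)*(-158) = 62 + 10²*(-158) = 62 + 100*(-158) = 62 - 15800 = -15738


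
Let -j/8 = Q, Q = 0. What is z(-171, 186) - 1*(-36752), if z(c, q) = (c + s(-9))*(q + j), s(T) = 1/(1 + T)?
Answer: 19691/4 ≈ 4922.8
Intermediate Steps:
j = 0 (j = -8*0 = 0)
z(c, q) = q*(-⅛ + c) (z(c, q) = (c + 1/(1 - 9))*(q + 0) = (c + 1/(-8))*q = (c - ⅛)*q = (-⅛ + c)*q = q*(-⅛ + c))
z(-171, 186) - 1*(-36752) = 186*(-⅛ - 171) - 1*(-36752) = 186*(-1369/8) + 36752 = -127317/4 + 36752 = 19691/4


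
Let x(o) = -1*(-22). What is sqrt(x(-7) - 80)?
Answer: I*sqrt(58) ≈ 7.6158*I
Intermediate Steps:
x(o) = 22
sqrt(x(-7) - 80) = sqrt(22 - 80) = sqrt(-58) = I*sqrt(58)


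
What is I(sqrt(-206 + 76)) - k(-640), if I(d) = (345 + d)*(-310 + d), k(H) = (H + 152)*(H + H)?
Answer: -731720 + 35*I*sqrt(130) ≈ -7.3172e+5 + 399.06*I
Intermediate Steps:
k(H) = 2*H*(152 + H) (k(H) = (152 + H)*(2*H) = 2*H*(152 + H))
I(d) = (-310 + d)*(345 + d)
I(sqrt(-206 + 76)) - k(-640) = (-106950 + (sqrt(-206 + 76))**2 + 35*sqrt(-206 + 76)) - 2*(-640)*(152 - 640) = (-106950 + (sqrt(-130))**2 + 35*sqrt(-130)) - 2*(-640)*(-488) = (-106950 + (I*sqrt(130))**2 + 35*(I*sqrt(130))) - 1*624640 = (-106950 - 130 + 35*I*sqrt(130)) - 624640 = (-107080 + 35*I*sqrt(130)) - 624640 = -731720 + 35*I*sqrt(130)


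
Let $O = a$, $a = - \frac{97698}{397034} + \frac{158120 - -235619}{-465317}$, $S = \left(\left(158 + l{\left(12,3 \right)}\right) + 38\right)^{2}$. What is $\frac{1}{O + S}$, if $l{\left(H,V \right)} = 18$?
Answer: $\frac{92373334889}{4230228350421448} \approx 2.1836 \cdot 10^{-5}$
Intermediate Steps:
$S = 45796$ ($S = \left(\left(158 + 18\right) + 38\right)^{2} = \left(176 + 38\right)^{2} = 214^{2} = 45796$)
$a = - \frac{100894155196}{92373334889}$ ($a = \left(-97698\right) \frac{1}{397034} + \left(158120 + 235619\right) \left(- \frac{1}{465317}\right) = - \frac{48849}{198517} + 393739 \left(- \frac{1}{465317}\right) = - \frac{48849}{198517} - \frac{393739}{465317} = - \frac{100894155196}{92373334889} \approx -1.0922$)
$O = - \frac{100894155196}{92373334889} \approx -1.0922$
$\frac{1}{O + S} = \frac{1}{- \frac{100894155196}{92373334889} + 45796} = \frac{1}{\frac{4230228350421448}{92373334889}} = \frac{92373334889}{4230228350421448}$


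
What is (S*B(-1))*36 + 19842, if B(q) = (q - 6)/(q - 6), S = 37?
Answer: 21174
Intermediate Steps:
B(q) = 1 (B(q) = (-6 + q)/(-6 + q) = 1)
(S*B(-1))*36 + 19842 = (37*1)*36 + 19842 = 37*36 + 19842 = 1332 + 19842 = 21174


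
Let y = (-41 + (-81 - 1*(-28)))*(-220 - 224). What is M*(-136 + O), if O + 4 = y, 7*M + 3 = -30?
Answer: -1372668/7 ≈ -1.9610e+5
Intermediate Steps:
M = -33/7 (M = -3/7 + (⅐)*(-30) = -3/7 - 30/7 = -33/7 ≈ -4.7143)
y = 41736 (y = (-41 + (-81 + 28))*(-444) = (-41 - 53)*(-444) = -94*(-444) = 41736)
O = 41732 (O = -4 + 41736 = 41732)
M*(-136 + O) = -33*(-136 + 41732)/7 = -33/7*41596 = -1372668/7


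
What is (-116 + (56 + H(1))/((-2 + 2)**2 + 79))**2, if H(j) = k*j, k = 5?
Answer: 82864609/6241 ≈ 13277.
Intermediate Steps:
H(j) = 5*j
(-116 + (56 + H(1))/((-2 + 2)**2 + 79))**2 = (-116 + (56 + 5*1)/((-2 + 2)**2 + 79))**2 = (-116 + (56 + 5)/(0**2 + 79))**2 = (-116 + 61/(0 + 79))**2 = (-116 + 61/79)**2 = (-9103/79)**2 = 82864609/6241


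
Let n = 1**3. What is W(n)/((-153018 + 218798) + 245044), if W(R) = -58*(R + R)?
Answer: -29/77706 ≈ -0.00037320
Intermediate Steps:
n = 1
W(R) = -116*R
W(n)/((-153018 + 218798) + 245044) = (-116*1)/((-153018 + 218798) + 245044) = -116/(65780 + 245044) = -116/310824 = -116*1/310824 = -29/77706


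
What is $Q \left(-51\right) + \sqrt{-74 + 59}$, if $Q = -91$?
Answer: $4641 + i \sqrt{15} \approx 4641.0 + 3.873 i$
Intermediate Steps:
$Q \left(-51\right) + \sqrt{-74 + 59} = \left(-91\right) \left(-51\right) + \sqrt{-74 + 59} = 4641 + \sqrt{-15} = 4641 + i \sqrt{15}$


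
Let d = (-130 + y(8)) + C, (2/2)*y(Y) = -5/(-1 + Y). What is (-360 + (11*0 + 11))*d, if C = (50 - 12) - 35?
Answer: 312006/7 ≈ 44572.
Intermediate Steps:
y(Y) = -5/(-1 + Y)
C = 3 (C = 38 - 35 = 3)
d = -894/7 (d = (-130 - 5/(-1 + 8)) + 3 = (-130 - 5/7) + 3 = -915/7 + 3 = -894/7 ≈ -127.71)
(-360 + (11*0 + 11))*d = (-360 + (11*0 + 11))*(-894/7) = (-360 + (0 + 11))*(-894/7) = (-360 + 11)*(-894/7) = -349*(-894/7) = 312006/7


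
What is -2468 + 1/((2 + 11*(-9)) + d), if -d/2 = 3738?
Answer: -18690165/7573 ≈ -2468.0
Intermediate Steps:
d = -7476 (d = -2*3738 = -7476)
-2468 + 1/((2 + 11*(-9)) + d) = -2468 + 1/((2 + 11*(-9)) - 7476) = -2468 + 1/((2 - 99) - 7476) = -2468 + 1/(-97 - 7476) = -2468 + 1/(-7573) = -2468 - 1/7573 = -18690165/7573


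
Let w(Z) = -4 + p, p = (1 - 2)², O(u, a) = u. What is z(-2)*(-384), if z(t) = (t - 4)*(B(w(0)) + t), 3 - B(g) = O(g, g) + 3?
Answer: 2304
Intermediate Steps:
p = 1 (p = (-1)² = 1)
w(Z) = -3 (w(Z) = -4 + 1 = -3)
B(g) = -g (B(g) = 3 - (g + 3) = 3 - (3 + g) = 3 + (-3 - g) = -g)
z(t) = (-4 + t)*(3 + t) (z(t) = (t - 4)*(-1*(-3) + t) = (-4 + t)*(3 + t))
z(-2)*(-384) = (-12 + (-2)² - 1*(-2))*(-384) = (-12 + 4 + 2)*(-384) = -6*(-384) = 2304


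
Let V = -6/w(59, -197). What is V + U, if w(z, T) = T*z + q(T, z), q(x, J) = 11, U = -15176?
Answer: -88111853/5806 ≈ -15176.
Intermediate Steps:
w(z, T) = 11 + T*z (w(z, T) = T*z + 11 = 11 + T*z)
V = 3/5806 (V = -6/(11 - 197*59) = -6/(11 - 11623) = -6/(-11612) = -6*(-1/11612) = 3/5806 ≈ 0.00051671)
V + U = 3/5806 - 15176 = -88111853/5806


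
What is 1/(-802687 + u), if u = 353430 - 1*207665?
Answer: -1/656922 ≈ -1.5223e-6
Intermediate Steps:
u = 145765 (u = 353430 - 207665 = 145765)
1/(-802687 + u) = 1/(-802687 + 145765) = 1/(-656922) = -1/656922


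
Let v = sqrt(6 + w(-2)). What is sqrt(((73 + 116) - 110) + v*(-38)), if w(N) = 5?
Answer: sqrt(79 - 38*sqrt(11)) ≈ 6.858*I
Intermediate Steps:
v = sqrt(11) (v = sqrt(6 + 5) = sqrt(11) ≈ 3.3166)
sqrt(((73 + 116) - 110) + v*(-38)) = sqrt(((73 + 116) - 110) + sqrt(11)*(-38)) = sqrt((189 - 110) - 38*sqrt(11)) = sqrt(79 - 38*sqrt(11))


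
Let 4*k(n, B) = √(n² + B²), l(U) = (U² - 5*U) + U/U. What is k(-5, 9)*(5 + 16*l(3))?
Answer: -75*√106/4 ≈ -193.04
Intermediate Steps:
l(U) = 1 + U² - 5*U (l(U) = (U² - 5*U) + 1 = 1 + U² - 5*U)
k(n, B) = √(B² + n²)/4 (k(n, B) = √(n² + B²)/4 = √(B² + n²)/4)
k(-5, 9)*(5 + 16*l(3)) = (√(9² + (-5)²)/4)*(5 + 16*(1 + 3² - 5*3)) = (√(81 + 25)/4)*(5 + 16*(1 + 9 - 15)) = (√106/4)*(5 + 16*(-5)) = (√106/4)*(5 - 80) = (√106/4)*(-75) = -75*√106/4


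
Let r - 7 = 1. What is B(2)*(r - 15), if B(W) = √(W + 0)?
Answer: -7*√2 ≈ -9.8995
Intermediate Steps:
B(W) = √W
r = 8 (r = 7 + 1 = 8)
B(2)*(r - 15) = √2*(8 - 15) = √2*(-7) = -7*√2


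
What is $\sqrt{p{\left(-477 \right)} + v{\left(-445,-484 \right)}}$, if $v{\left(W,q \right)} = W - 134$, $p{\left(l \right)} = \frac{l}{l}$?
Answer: $17 i \sqrt{2} \approx 24.042 i$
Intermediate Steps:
$p{\left(l \right)} = 1$
$v{\left(W,q \right)} = -134 + W$ ($v{\left(W,q \right)} = W - 134 = -134 + W$)
$\sqrt{p{\left(-477 \right)} + v{\left(-445,-484 \right)}} = \sqrt{1 - 579} = \sqrt{-578} = 17 i \sqrt{2}$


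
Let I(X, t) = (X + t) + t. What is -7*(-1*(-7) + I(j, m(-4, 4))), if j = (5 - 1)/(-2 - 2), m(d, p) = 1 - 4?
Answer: 0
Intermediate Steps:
m(d, p) = -3
j = -1 (j = 4/(-4) = 4*(-¼) = -1)
I(X, t) = X + 2*t
-7*(-1*(-7) + I(j, m(-4, 4))) = -7*(-1*(-7) + (-1 + 2*(-3))) = -7*(7 + (-1 - 6)) = -7*(7 - 7) = -7*0 = 0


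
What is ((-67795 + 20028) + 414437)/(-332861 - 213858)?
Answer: -366670/546719 ≈ -0.67067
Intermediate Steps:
((-67795 + 20028) + 414437)/(-332861 - 213858) = (-47767 + 414437)/(-546719) = 366670*(-1/546719) = -366670/546719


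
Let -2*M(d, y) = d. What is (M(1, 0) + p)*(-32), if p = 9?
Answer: -272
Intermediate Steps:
M(d, y) = -d/2
(M(1, 0) + p)*(-32) = (-1/2*1 + 9)*(-32) = (-1/2 + 9)*(-32) = (17/2)*(-32) = -272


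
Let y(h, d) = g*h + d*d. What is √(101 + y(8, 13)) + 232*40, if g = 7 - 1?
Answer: 9280 + √318 ≈ 9297.8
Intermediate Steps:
g = 6
y(h, d) = d² + 6*h (y(h, d) = 6*h + d*d = 6*h + d² = d² + 6*h)
√(101 + y(8, 13)) + 232*40 = √(101 + (13² + 6*8)) + 232*40 = √(101 + (169 + 48)) + 9280 = √(101 + 217) + 9280 = √318 + 9280 = 9280 + √318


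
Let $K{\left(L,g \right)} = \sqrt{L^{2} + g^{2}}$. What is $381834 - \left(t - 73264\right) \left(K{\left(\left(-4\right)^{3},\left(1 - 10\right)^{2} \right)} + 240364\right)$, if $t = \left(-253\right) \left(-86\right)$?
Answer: $12380570018 + 51506 \sqrt{10657} \approx 1.2386 \cdot 10^{10}$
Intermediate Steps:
$t = 21758$
$381834 - \left(t - 73264\right) \left(K{\left(\left(-4\right)^{3},\left(1 - 10\right)^{2} \right)} + 240364\right) = 381834 - \left(21758 - 73264\right) \left(\sqrt{\left(\left(-4\right)^{3}\right)^{2} + \left(\left(1 - 10\right)^{2}\right)^{2}} + 240364\right) = 381834 - - 51506 \left(\sqrt{\left(-64\right)^{2} + \left(\left(-9\right)^{2}\right)^{2}} + 240364\right) = 381834 - - 51506 \left(\sqrt{4096 + 81^{2}} + 240364\right) = 381834 - - 51506 \left(\sqrt{4096 + 6561} + 240364\right) = 381834 - - 51506 \left(\sqrt{10657} + 240364\right) = 381834 - - 51506 \left(240364 + \sqrt{10657}\right) = 381834 - \left(-12380188184 - 51506 \sqrt{10657}\right) = 381834 + \left(12380188184 + 51506 \sqrt{10657}\right) = 12380570018 + 51506 \sqrt{10657}$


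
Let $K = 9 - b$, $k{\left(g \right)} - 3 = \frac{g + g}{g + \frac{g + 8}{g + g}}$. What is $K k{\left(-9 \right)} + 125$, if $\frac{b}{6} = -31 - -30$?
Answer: $\frac{32230}{161} \approx 200.19$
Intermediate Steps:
$k{\left(g \right)} = 3 + \frac{2 g}{g + \frac{8 + g}{2 g}}$ ($k{\left(g \right)} = 3 + \frac{g + g}{g + \frac{g + 8}{g + g}} = 3 + \frac{2 g}{g + \frac{8 + g}{2 g}}$)
$b = -6$ ($b = 6 \left(-31 - -30\right) = 6 \left(-31 + 30\right) = 6 \left(-1\right) = -6$)
$K = 15$ ($K = 9 - -6 = 9 + 6 = 15$)
$K k{\left(-9 \right)} + 125 = 15 \frac{24 + 3 \left(-9\right) + 10 \left(-9\right)^{2}}{8 - 9 + 2 \left(-9\right)^{2}} + 125 = 15 \frac{24 - 27 + 10 \cdot 81}{8 - 9 + 2 \cdot 81} + 125 = 15 \frac{24 - 27 + 810}{8 - 9 + 162} + 125 = 15 \cdot \frac{1}{161} \cdot 807 + 125 = 15 \cdot \frac{807}{161} + 125 = \frac{12105}{161} + 125 = \frac{32230}{161}$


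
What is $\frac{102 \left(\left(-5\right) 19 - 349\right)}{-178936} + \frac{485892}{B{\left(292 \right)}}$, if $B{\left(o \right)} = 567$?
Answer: $\frac{402635413}{469707} \approx 857.21$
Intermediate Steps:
$\frac{102 \left(\left(-5\right) 19 - 349\right)}{-178936} + \frac{485892}{B{\left(292 \right)}} = \frac{102 \left(\left(-5\right) 19 - 349\right)}{-178936} + \frac{485892}{567} = 102 \left(-95 - 349\right) \left(- \frac{1}{178936}\right) + 485892 \cdot \frac{1}{567} = 102 \left(-444\right) \left(- \frac{1}{178936}\right) + \frac{17996}{21} = \left(-45288\right) \left(- \frac{1}{178936}\right) + \frac{17996}{21} = \frac{5661}{22367} + \frac{17996}{21} = \frac{402635413}{469707}$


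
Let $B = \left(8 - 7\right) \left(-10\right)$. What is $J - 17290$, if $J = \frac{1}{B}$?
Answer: $- \frac{172901}{10} \approx -17290.0$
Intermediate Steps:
$B = -10$ ($B = 1 \left(-10\right) = -10$)
$J = - \frac{1}{10}$ ($J = \frac{1}{-10} = - \frac{1}{10} \approx -0.1$)
$J - 17290 = - \frac{1}{10} - 17290 = - \frac{172901}{10}$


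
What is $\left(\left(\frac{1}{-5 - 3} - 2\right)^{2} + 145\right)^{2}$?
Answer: $\frac{91565761}{4096} \approx 22355.0$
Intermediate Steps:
$\left(\left(\frac{1}{-5 - 3} - 2\right)^{2} + 145\right)^{2} = \left(\left(\frac{1}{-8} - 2\right)^{2} + 145\right)^{2} = \left(\left(- \frac{1}{8} - 2\right)^{2} + 145\right)^{2} = \left(\left(- \frac{17}{8}\right)^{2} + 145\right)^{2} = \left(\frac{289}{64} + 145\right)^{2} = \left(\frac{9569}{64}\right)^{2} = \frac{91565761}{4096}$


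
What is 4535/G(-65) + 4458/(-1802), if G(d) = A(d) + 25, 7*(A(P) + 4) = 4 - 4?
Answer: 4039226/18921 ≈ 213.48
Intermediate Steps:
A(P) = -4 (A(P) = -4 + (4 - 4)/7 = -4 + (⅐)*0 = -4 + 0 = -4)
G(d) = 21 (G(d) = -4 + 25 = 21)
4535/G(-65) + 4458/(-1802) = 4535/21 + 4458/(-1802) = 4535*(1/21) + 4458*(-1/1802) = 4535/21 - 2229/901 = 4039226/18921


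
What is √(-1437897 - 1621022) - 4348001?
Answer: -4348001 + I*√3058919 ≈ -4.348e+6 + 1749.0*I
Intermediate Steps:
√(-1437897 - 1621022) - 4348001 = √(-3058919) - 4348001 = I*√3058919 - 4348001 = -4348001 + I*√3058919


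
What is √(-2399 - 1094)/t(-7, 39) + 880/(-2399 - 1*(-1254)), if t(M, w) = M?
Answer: -176/229 - I*√3493/7 ≈ -0.76856 - 8.4431*I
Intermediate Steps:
√(-2399 - 1094)/t(-7, 39) + 880/(-2399 - 1*(-1254)) = √(-2399 - 1094)/(-7) + 880/(-2399 - 1*(-1254)) = √(-3493)*(-⅐) + 880/(-2399 + 1254) = (I*√3493)*(-⅐) + 880/(-1145) = -I*√3493/7 + 880*(-1/1145) = -I*√3493/7 - 176/229 = -176/229 - I*√3493/7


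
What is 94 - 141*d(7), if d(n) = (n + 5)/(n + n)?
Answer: -188/7 ≈ -26.857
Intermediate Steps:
d(n) = (5 + n)/(2*n) (d(n) = (5 + n)/((2*n)) = (5 + n)*(1/(2*n)) = (5 + n)/(2*n))
94 - 141*d(7) = 94 - 141*(5 + 7)/(2*7) = 94 - 141*12/(2*7) = 94 - 141*6/7 = 94 - 846/7 = -188/7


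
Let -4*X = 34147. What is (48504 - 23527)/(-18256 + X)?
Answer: -99908/107171 ≈ -0.93223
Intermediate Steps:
X = -34147/4 (X = -¼*34147 = -34147/4 ≈ -8536.8)
(48504 - 23527)/(-18256 + X) = (48504 - 23527)/(-18256 - 34147/4) = 24977/(-107171/4) = 24977*(-4/107171) = -99908/107171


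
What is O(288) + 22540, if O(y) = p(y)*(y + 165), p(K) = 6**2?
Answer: 38848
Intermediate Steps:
p(K) = 36
O(y) = 5940 + 36*y (O(y) = 36*(y + 165) = 36*(165 + y) = 5940 + 36*y)
O(288) + 22540 = (5940 + 36*288) + 22540 = (5940 + 10368) + 22540 = 16308 + 22540 = 38848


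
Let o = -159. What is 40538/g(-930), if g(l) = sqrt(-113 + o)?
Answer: -20269*I*sqrt(17)/34 ≈ -2458.0*I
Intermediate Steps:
g(l) = 4*I*sqrt(17) (g(l) = sqrt(-113 - 159) = sqrt(-272) = 4*I*sqrt(17))
40538/g(-930) = 40538/((4*I*sqrt(17))) = 40538*(-I*sqrt(17)/68) = -20269*I*sqrt(17)/34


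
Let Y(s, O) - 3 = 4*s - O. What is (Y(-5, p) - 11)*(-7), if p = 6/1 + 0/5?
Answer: 238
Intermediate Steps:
p = 6 (p = 6*1 + 0*(⅕) = 6 + 0 = 6)
Y(s, O) = 3 - O + 4*s (Y(s, O) = 3 + (4*s - O) = 3 + (-O + 4*s) = 3 - O + 4*s)
(Y(-5, p) - 11)*(-7) = ((3 - 1*6 + 4*(-5)) - 11)*(-7) = ((3 - 6 - 20) - 11)*(-7) = (-23 - 11)*(-7) = -34*(-7) = 238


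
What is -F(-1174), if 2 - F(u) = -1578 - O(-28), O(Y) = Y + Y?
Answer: -1524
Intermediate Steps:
O(Y) = 2*Y
F(u) = 1524 (F(u) = 2 - (-1578 - 2*(-28)) = 2 - (-1578 - 1*(-56)) = 2 - (-1578 + 56) = 2 - 1*(-1522) = 2 + 1522 = 1524)
-F(-1174) = -1*1524 = -1524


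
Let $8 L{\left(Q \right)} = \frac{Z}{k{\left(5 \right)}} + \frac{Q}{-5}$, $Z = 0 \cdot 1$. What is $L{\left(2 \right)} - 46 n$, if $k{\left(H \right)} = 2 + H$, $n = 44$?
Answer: $- \frac{40481}{20} \approx -2024.1$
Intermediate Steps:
$Z = 0$
$L{\left(Q \right)} = - \frac{Q}{40}$ ($L{\left(Q \right)} = \frac{\frac{0}{2 + 5} + \frac{Q}{-5}}{8} = \frac{\frac{0}{7} + Q \left(- \frac{1}{5}\right)}{8} = \frac{0 \cdot \frac{1}{7} - \frac{Q}{5}}{8} = \frac{0 - \frac{Q}{5}}{8} = \frac{\left(- \frac{1}{5}\right) Q}{8} = - \frac{Q}{40}$)
$L{\left(2 \right)} - 46 n = \left(- \frac{1}{40}\right) 2 - 2024 = - \frac{1}{20} - 2024 = - \frac{40481}{20}$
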